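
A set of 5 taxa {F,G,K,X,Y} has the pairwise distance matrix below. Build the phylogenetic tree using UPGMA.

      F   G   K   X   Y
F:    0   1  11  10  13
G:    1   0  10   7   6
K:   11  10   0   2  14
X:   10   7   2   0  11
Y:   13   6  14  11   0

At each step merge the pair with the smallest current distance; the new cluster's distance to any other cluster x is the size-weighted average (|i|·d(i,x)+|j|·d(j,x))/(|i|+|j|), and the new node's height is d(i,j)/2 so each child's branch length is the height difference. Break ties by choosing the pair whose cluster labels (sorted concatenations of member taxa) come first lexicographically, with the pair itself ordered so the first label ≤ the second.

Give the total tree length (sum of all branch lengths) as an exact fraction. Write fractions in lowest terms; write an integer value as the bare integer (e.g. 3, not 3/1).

iteration 1: select F,G (d=1); attach at lengths (1/2, 1/2); label the merged cluster FG
  updated: d(FG,K)=21/2, d(FG,X)=17/2, d(FG,Y)=19/2
iteration 2: select K,X (d=2); attach at lengths (1, 1); label the merged cluster KX
  updated: d(FG,KX)=19/2, d(KX,Y)=25/2
iteration 3: select FG,KX (d=19/2); attach at lengths (17/4, 15/4); label the merged cluster FGKX
  updated: d(FGKX,Y)=11
iteration 4: select FGKX,Y (d=11); attach at lengths (3/4, 11/2); label the merged cluster FGKXY
final tree: (((F:1/2,G:1/2):17/4,(K:1,X:1):15/4):3/4,Y:11/2)
total length: 69/4

69/4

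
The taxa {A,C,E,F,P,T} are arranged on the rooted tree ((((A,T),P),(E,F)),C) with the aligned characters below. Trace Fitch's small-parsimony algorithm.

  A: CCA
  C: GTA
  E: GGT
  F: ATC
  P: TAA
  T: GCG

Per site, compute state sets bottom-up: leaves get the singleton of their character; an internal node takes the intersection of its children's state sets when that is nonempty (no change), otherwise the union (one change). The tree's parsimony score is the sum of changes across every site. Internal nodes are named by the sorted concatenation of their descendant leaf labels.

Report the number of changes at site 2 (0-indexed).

[col 0] AT: children A:{C}, T:{G} ∪→ {C,G}; cost 1
[col 0] APT: children AT:{C,G}, P:{T} ∪→ {C,G,T}; cost 1
[col 0] EF: children E:{G}, F:{A} ∪→ {A,G}; cost 1
[col 0] AEFPT: children APT:{C,G,T}, EF:{A,G} ∩→ {G}; cost 0
[col 0] ACEFPT: children AEFPT:{G}, C:{G} ∩→ {G}; cost 0
[col 1] AT: children A:{C}, T:{C} ∩→ {C}; cost 0
[col 1] APT: children AT:{C}, P:{A} ∪→ {A,C}; cost 1
[col 1] EF: children E:{G}, F:{T} ∪→ {G,T}; cost 1
[col 1] AEFPT: children APT:{A,C}, EF:{G,T} ∪→ {A,C,G,T}; cost 1
[col 1] ACEFPT: children AEFPT:{A,C,G,T}, C:{T} ∩→ {T}; cost 0
[col 2] AT: children A:{A}, T:{G} ∪→ {A,G}; cost 1
[col 2] APT: children AT:{A,G}, P:{A} ∩→ {A}; cost 0
[col 2] EF: children E:{T}, F:{C} ∪→ {C,T}; cost 1
[col 2] AEFPT: children APT:{A}, EF:{C,T} ∪→ {A,C,T}; cost 1
[col 2] ACEFPT: children AEFPT:{A,C,T}, C:{A} ∩→ {A}; cost 0
per-site changes: [3, 3, 3]; total = 9

3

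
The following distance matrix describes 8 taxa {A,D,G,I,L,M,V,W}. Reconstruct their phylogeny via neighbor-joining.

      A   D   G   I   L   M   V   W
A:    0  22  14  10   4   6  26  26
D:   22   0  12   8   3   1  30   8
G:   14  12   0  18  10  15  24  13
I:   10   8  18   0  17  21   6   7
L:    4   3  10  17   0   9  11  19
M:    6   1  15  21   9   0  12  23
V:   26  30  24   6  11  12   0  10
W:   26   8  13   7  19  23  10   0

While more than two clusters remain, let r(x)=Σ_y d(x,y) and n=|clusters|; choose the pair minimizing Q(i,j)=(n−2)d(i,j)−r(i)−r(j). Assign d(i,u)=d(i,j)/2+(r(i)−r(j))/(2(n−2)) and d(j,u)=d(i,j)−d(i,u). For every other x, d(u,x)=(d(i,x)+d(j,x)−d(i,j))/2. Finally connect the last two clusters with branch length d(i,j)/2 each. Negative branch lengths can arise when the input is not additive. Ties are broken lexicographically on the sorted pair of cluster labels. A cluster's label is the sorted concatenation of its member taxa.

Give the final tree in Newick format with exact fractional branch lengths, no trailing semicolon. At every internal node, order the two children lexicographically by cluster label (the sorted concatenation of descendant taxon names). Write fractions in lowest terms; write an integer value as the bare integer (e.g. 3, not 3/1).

((((A:59/12,L:-11/12):105/32,(D:19/32,M:13/32):135/32):59/32,G:189/32):219/64,((I:1/3,V:17/3):6/5,W:43/10):219/64)

iteration 1: select I,V (d=6, Q=-170); attach at lengths (1/3, 17/3); label the merged cluster IV
  updated: d(A,IV)=15, d(D,IV)=16, d(G,IV)=18, d(IV,L)=11, d(IV,M)=27/2, d(IV,W)=11/2
iteration 2: select IV,W (d=11/2, Q=-146); attach at lengths (6/5, 43/10); label the merged cluster IVW
  updated: d(A,IVW)=71/4, d(D,IVW)=37/4, d(G,IVW)=51/4, d(IVW,L)=49/4, d(IVW,M)=31/2
iteration 3: select D,M (d=1, Q=-359/4); attach at lengths (19/32, 13/32); label the merged cluster DM
  updated: d(A,DM)=27/2, d(DM,G)=13, d(DM,IVW)=95/8, d(DM,L)=11/2
iteration 4: select A,L (d=4, Q=-69); attach at lengths (59/12, -11/12); label the merged cluster AL
  updated: d(AL,DM)=15/2, d(AL,G)=10, d(AL,IVW)=13
iteration 5: select AL,DM (d=15/2, Q=-383/8); attach at lengths (105/32, 135/32); label the merged cluster ADLM
  updated: d(ADLM,G)=31/4, d(ADLM,IVW)=139/16
iteration 6: select ADLM,G (d=31/4, Q=-467/16); attach at lengths (59/32, 189/32); label the merged cluster ADGLM
  updated: d(ADGLM,IVW)=219/32
iteration 7: select ADGLM,IVW (d=219/32); attach at lengths (219/64, 219/64); label the merged cluster ADGILMVW
final tree: ((((A:59/12,L:-11/12):105/32,(D:19/32,M:13/32):135/32):59/32,G:189/32):219/64,((I:1/3,V:17/3):6/5,W:43/10):219/64)
total length: 1235/32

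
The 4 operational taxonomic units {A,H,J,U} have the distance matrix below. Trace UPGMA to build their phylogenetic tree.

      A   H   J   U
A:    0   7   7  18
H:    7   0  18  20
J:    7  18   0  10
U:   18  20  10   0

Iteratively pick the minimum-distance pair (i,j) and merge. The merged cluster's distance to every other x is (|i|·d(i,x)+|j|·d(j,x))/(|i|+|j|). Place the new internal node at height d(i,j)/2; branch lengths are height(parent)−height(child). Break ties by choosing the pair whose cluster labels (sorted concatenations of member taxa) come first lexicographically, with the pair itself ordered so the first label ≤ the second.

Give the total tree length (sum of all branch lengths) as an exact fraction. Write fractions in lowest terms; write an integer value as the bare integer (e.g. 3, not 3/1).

97/4

1. join A+H (d=7) ⇒ AH; edges |A|=7/2, |H|=7/2
  updated: d(AH,J)=25/2, d(AH,U)=19
2. join J+U (d=10) ⇒ JU; edges |J|=5, |U|=5
  updated: d(AH,JU)=63/4
3. join AH+JU (d=63/4) ⇒ AHJU; edges |AH|=35/8, |JU|=23/8
final tree: ((A:7/2,H:7/2):35/8,(J:5,U:5):23/8)
total length: 97/4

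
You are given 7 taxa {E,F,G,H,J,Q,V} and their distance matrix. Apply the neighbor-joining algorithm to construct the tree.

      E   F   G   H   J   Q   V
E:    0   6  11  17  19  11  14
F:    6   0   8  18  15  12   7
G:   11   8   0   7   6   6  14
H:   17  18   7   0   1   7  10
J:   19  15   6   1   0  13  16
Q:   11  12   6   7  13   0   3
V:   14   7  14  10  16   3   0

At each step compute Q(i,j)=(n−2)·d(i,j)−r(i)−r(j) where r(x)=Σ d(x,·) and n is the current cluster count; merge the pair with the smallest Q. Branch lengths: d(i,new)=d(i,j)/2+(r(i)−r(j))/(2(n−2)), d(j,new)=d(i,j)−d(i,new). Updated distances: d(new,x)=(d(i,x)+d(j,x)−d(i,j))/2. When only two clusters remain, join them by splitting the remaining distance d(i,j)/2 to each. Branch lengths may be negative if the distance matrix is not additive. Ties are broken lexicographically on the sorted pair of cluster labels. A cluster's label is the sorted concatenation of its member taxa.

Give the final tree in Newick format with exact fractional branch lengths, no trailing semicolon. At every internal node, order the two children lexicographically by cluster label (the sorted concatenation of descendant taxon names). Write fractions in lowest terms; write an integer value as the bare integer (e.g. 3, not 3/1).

((((E:69/16,F:27/16):61/16,(G:35/24,(H:-1/2,J:3/2):109/24):53/16):43/16,Q:3/8):21/16,V:21/16)

iteration 1: select H,J (d=1, Q=-125); attach at lengths (-1/2, 3/2); label the merged cluster HJ
  updated: d(E,HJ)=35/2, d(F,HJ)=16, d(G,HJ)=6, d(HJ,Q)=19/2, d(HJ,V)=25/2
iteration 2: select E,F (d=6, Q=-169/2); attach at lengths (69/16, 27/16); label the merged cluster EF
  updated: d(EF,G)=13/2, d(EF,HJ)=55/4, d(EF,Q)=17/2, d(EF,V)=15/2
iteration 3: select G,HJ (d=6, Q=-225/4); attach at lengths (35/24, 109/24); label the merged cluster GHJ
  updated: d(EF,GHJ)=57/8, d(GHJ,Q)=19/4, d(GHJ,V)=41/4
iteration 4: select EF,GHJ (d=57/8, Q=-31); attach at lengths (61/16, 53/16); label the merged cluster EFGHJ
  updated: d(EFGHJ,Q)=49/16, d(EFGHJ,V)=85/16
iteration 5: select EFGHJ,Q (d=49/16, Q=-91/8); attach at lengths (43/16, 3/8); label the merged cluster EFGHJQ
  updated: d(EFGHJQ,V)=21/8
iteration 6: select EFGHJQ,V (d=21/8); attach at lengths (21/16, 21/16); label the merged cluster EFGHJQV
final tree: ((((E:69/16,F:27/16):61/16,(G:35/24,(H:-1/2,J:3/2):109/24):53/16):43/16,Q:3/8):21/16,V:21/16)
total length: 413/16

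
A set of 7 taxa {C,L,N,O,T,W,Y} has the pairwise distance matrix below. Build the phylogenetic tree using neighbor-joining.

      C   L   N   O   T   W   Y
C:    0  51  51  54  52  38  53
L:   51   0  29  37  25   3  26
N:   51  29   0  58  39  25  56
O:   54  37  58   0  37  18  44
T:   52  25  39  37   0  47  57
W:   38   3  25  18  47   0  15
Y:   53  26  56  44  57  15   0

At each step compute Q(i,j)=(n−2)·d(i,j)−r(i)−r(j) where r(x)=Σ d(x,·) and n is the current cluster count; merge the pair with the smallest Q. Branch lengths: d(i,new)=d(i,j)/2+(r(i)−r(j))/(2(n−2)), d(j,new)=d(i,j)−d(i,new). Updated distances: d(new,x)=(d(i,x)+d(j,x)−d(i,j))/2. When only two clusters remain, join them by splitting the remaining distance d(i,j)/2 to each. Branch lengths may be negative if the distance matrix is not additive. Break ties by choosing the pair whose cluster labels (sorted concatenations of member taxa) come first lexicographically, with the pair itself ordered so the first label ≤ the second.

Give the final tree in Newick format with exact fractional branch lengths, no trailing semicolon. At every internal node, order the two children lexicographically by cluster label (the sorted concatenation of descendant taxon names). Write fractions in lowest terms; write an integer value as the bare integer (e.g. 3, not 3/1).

(((C:30,N:21):5/2,(L:31/8,(W:-3,Y:18):25/8):25/4):17/8,(O:85/4,T:63/4):17/8)

iteration 1: select W,Y (d=15, Q=-322); attach at lengths (-3, 18); label the merged cluster WY
  updated: d(C,WY)=38, d(L,WY)=7, d(N,WY)=33, d(O,WY)=47/2, d(T,WY)=89/2
iteration 2: select L,WY (d=7, Q=-267); attach at lengths (31/8, 25/8); label the merged cluster LWY
  updated: d(C,LWY)=41, d(LWY,N)=55/2, d(LWY,O)=107/4, d(LWY,T)=125/4
iteration 3: select O,T (d=37, Q=-224); attach at lengths (85/4, 63/4); label the merged cluster OT
  updated: d(C,OT)=69/2, d(LWY,OT)=21/2, d(N,OT)=30
iteration 4: select C,N (d=51, Q=-133); attach at lengths (30, 21); label the merged cluster CN
  updated: d(CN,LWY)=35/4, d(CN,OT)=27/4
iteration 5: select CN,LWY (d=35/4, Q=-26); attach at lengths (5/2, 25/4); label the merged cluster CLNWY
  updated: d(CLNWY,OT)=17/4
iteration 6: select CLNWY,OT (d=17/4); attach at lengths (17/8, 17/8); label the merged cluster CLNOTWY
final tree: (((C:30,N:21):5/2,(L:31/8,(W:-3,Y:18):25/8):25/4):17/8,(O:85/4,T:63/4):17/8)
total length: 123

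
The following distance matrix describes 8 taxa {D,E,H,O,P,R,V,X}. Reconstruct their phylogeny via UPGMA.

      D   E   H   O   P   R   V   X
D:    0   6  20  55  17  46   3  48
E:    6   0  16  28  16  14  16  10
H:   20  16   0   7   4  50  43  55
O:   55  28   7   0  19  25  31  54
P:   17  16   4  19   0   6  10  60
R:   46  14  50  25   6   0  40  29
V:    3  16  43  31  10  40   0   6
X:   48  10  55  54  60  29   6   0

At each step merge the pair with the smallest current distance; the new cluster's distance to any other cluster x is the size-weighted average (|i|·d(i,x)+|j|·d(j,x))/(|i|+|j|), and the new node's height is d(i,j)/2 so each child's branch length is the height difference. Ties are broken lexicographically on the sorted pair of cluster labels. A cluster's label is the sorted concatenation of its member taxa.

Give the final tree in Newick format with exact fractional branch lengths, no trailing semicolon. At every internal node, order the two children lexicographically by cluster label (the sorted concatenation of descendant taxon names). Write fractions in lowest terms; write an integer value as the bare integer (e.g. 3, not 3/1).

1. join D+V (d=3) ⇒ DV; edges |D|=3/2, |V|=3/2
  updated: d(DV,E)=11, d(DV,H)=63/2, d(DV,O)=43, d(DV,P)=27/2, d(DV,R)=43, d(DV,X)=27
2. join H+P (d=4) ⇒ HP; edges |H|=2, |P|=2
  updated: d(DV,HP)=45/2, d(E,HP)=16, d(HP,O)=13, d(HP,R)=28, d(HP,X)=115/2
3. join E+X (d=10) ⇒ EX; edges |E|=5, |X|=5
  updated: d(DV,EX)=19, d(EX,HP)=147/4, d(EX,O)=41, d(EX,R)=43/2
4. join HP+O (d=13) ⇒ HOP; edges |HP|=9/2, |O|=13/2
  updated: d(DV,HOP)=88/3, d(EX,HOP)=229/6, d(HOP,R)=27
5. join DV+EX (d=19) ⇒ DEVX; edges |DV|=8, |EX|=9/2
  updated: d(DEVX,HOP)=135/4, d(DEVX,R)=129/4
6. join HOP+R (d=27) ⇒ HOPR; edges |HOP|=7, |R|=27/2
  updated: d(DEVX,HOPR)=267/8
7. join DEVX+HOPR (d=267/8) ⇒ DEHOPRVX; edges |DEVX|=115/16, |HOPR|=51/16
final tree: (((D:3/2,V:3/2):8,(E:5,X:5):9/2):115/16,(((H:2,P:2):9/2,O:13/2):7,R:27/2):51/16)
total length: 571/8

(((D:3/2,V:3/2):8,(E:5,X:5):9/2):115/16,(((H:2,P:2):9/2,O:13/2):7,R:27/2):51/16)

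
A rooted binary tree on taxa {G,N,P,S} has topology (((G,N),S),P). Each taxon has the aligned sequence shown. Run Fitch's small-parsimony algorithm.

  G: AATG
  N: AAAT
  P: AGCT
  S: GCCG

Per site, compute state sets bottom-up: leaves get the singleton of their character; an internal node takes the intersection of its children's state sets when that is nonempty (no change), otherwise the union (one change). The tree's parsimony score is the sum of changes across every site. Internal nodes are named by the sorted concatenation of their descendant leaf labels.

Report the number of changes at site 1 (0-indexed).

GN@0: {A} ∩ {A} = {A} (intersection, +0)
GNS@0: {A} ∪ {G} = {A,G} (union, +1)
GNPS@0: {A,G} ∩ {A} = {A} (intersection, +0)
GN@1: {A} ∩ {A} = {A} (intersection, +0)
GNS@1: {A} ∪ {C} = {A,C} (union, +1)
GNPS@1: {A,C} ∪ {G} = {A,C,G} (union, +1)
GN@2: {T} ∪ {A} = {A,T} (union, +1)
GNS@2: {A,T} ∪ {C} = {A,C,T} (union, +1)
GNPS@2: {A,C,T} ∩ {C} = {C} (intersection, +0)
GN@3: {G} ∪ {T} = {G,T} (union, +1)
GNS@3: {G,T} ∩ {G} = {G} (intersection, +0)
GNPS@3: {G} ∪ {T} = {G,T} (union, +1)
per-site changes: [1, 2, 2, 2]; total = 7

2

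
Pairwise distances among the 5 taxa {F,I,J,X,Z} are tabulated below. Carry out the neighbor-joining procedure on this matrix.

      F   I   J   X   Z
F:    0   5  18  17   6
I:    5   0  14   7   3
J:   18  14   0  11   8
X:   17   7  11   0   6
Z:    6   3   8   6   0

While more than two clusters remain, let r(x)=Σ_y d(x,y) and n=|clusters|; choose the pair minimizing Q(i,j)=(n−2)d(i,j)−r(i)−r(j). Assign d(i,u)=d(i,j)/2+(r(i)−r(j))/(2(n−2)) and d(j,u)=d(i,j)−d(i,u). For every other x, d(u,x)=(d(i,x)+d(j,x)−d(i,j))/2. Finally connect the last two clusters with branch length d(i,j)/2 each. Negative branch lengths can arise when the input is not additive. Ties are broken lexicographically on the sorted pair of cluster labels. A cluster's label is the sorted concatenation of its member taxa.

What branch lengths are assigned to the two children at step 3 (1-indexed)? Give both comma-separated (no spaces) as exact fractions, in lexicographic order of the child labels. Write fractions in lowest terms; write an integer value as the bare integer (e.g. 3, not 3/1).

iteration 1: select F,I (d=5, Q=-60); attach at lengths (16/3, -1/3); label the merged cluster FI
  updated: d(FI,J)=27/2, d(FI,X)=19/2, d(FI,Z)=2
iteration 2: select FI,Z (d=2, Q=-37); attach at lengths (13/4, -5/4); label the merged cluster FIZ
  updated: d(FIZ,J)=39/4, d(FIZ,X)=27/4
iteration 3: select FIZ,J (d=39/4, Q=-55/2); attach at lengths (11/4, 7); label the merged cluster FIJZ
  updated: d(FIJZ,X)=4
iteration 4: select FIJZ,X (d=4); attach at lengths (2, 2); label the merged cluster FIJXZ
final tree: ((((F:16/3,I:-1/3):13/4,Z:-5/4):11/4,J:7):2,X:2)
total length: 83/4

11/4,7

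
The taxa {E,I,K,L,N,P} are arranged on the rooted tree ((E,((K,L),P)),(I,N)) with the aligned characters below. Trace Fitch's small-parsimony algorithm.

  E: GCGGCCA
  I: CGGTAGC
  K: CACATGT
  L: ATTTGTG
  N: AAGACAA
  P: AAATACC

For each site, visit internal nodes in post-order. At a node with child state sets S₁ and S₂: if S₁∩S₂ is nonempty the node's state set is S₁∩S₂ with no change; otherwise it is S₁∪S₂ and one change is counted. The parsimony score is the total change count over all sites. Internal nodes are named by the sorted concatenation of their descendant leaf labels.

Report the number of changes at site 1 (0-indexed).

site 0, node KL: K={C} ∪ L={A} → {A,C} (+1)
site 0, node KLP: KL={A,C} ∩ P={A} → {A} (+0)
site 0, node EKLP: E={G} ∪ KLP={A} → {A,G} (+1)
site 0, node IN: I={C} ∪ N={A} → {A,C} (+1)
site 0, node EIKLNP: EKLP={A,G} ∩ IN={A,C} → {A} (+0)
site 1, node KL: K={A} ∪ L={T} → {A,T} (+1)
site 1, node KLP: KL={A,T} ∩ P={A} → {A} (+0)
site 1, node EKLP: E={C} ∪ KLP={A} → {A,C} (+1)
site 1, node IN: I={G} ∪ N={A} → {A,G} (+1)
site 1, node EIKLNP: EKLP={A,C} ∩ IN={A,G} → {A} (+0)
site 2, node KL: K={C} ∪ L={T} → {C,T} (+1)
site 2, node KLP: KL={C,T} ∪ P={A} → {A,C,T} (+1)
site 2, node EKLP: E={G} ∪ KLP={A,C,T} → {A,C,G,T} (+1)
site 2, node IN: I={G} ∩ N={G} → {G} (+0)
site 2, node EIKLNP: EKLP={A,C,G,T} ∩ IN={G} → {G} (+0)
site 3, node KL: K={A} ∪ L={T} → {A,T} (+1)
site 3, node KLP: KL={A,T} ∩ P={T} → {T} (+0)
site 3, node EKLP: E={G} ∪ KLP={T} → {G,T} (+1)
site 3, node IN: I={T} ∪ N={A} → {A,T} (+1)
site 3, node EIKLNP: EKLP={G,T} ∩ IN={A,T} → {T} (+0)
site 4, node KL: K={T} ∪ L={G} → {G,T} (+1)
site 4, node KLP: KL={G,T} ∪ P={A} → {A,G,T} (+1)
site 4, node EKLP: E={C} ∪ KLP={A,G,T} → {A,C,G,T} (+1)
site 4, node IN: I={A} ∪ N={C} → {A,C} (+1)
site 4, node EIKLNP: EKLP={A,C,G,T} ∩ IN={A,C} → {A,C} (+0)
site 5, node KL: K={G} ∪ L={T} → {G,T} (+1)
site 5, node KLP: KL={G,T} ∪ P={C} → {C,G,T} (+1)
site 5, node EKLP: E={C} ∩ KLP={C,G,T} → {C} (+0)
site 5, node IN: I={G} ∪ N={A} → {A,G} (+1)
site 5, node EIKLNP: EKLP={C} ∪ IN={A,G} → {A,C,G} (+1)
site 6, node KL: K={T} ∪ L={G} → {G,T} (+1)
site 6, node KLP: KL={G,T} ∪ P={C} → {C,G,T} (+1)
site 6, node EKLP: E={A} ∪ KLP={C,G,T} → {A,C,G,T} (+1)
site 6, node IN: I={C} ∪ N={A} → {A,C} (+1)
site 6, node EIKLNP: EKLP={A,C,G,T} ∩ IN={A,C} → {A,C} (+0)
per-site changes: [3, 3, 3, 3, 4, 4, 4]; total = 24

3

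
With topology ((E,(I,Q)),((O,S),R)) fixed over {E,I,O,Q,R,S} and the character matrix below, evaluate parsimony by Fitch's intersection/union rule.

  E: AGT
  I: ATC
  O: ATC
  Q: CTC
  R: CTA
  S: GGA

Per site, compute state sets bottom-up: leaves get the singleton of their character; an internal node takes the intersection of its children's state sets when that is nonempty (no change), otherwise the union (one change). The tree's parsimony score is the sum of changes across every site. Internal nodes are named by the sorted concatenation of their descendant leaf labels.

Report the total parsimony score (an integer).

8

[col 0] IQ: children I:{A}, Q:{C} ∪→ {A,C}; cost 1
[col 0] EIQ: children E:{A}, IQ:{A,C} ∩→ {A}; cost 0
[col 0] OS: children O:{A}, S:{G} ∪→ {A,G}; cost 1
[col 0] ORS: children OS:{A,G}, R:{C} ∪→ {A,C,G}; cost 1
[col 0] EIOQRS: children EIQ:{A}, ORS:{A,C,G} ∩→ {A}; cost 0
[col 1] IQ: children I:{T}, Q:{T} ∩→ {T}; cost 0
[col 1] EIQ: children E:{G}, IQ:{T} ∪→ {G,T}; cost 1
[col 1] OS: children O:{T}, S:{G} ∪→ {G,T}; cost 1
[col 1] ORS: children OS:{G,T}, R:{T} ∩→ {T}; cost 0
[col 1] EIOQRS: children EIQ:{G,T}, ORS:{T} ∩→ {T}; cost 0
[col 2] IQ: children I:{C}, Q:{C} ∩→ {C}; cost 0
[col 2] EIQ: children E:{T}, IQ:{C} ∪→ {C,T}; cost 1
[col 2] OS: children O:{C}, S:{A} ∪→ {A,C}; cost 1
[col 2] ORS: children OS:{A,C}, R:{A} ∩→ {A}; cost 0
[col 2] EIOQRS: children EIQ:{C,T}, ORS:{A} ∪→ {A,C,T}; cost 1
per-site changes: [3, 2, 3]; total = 8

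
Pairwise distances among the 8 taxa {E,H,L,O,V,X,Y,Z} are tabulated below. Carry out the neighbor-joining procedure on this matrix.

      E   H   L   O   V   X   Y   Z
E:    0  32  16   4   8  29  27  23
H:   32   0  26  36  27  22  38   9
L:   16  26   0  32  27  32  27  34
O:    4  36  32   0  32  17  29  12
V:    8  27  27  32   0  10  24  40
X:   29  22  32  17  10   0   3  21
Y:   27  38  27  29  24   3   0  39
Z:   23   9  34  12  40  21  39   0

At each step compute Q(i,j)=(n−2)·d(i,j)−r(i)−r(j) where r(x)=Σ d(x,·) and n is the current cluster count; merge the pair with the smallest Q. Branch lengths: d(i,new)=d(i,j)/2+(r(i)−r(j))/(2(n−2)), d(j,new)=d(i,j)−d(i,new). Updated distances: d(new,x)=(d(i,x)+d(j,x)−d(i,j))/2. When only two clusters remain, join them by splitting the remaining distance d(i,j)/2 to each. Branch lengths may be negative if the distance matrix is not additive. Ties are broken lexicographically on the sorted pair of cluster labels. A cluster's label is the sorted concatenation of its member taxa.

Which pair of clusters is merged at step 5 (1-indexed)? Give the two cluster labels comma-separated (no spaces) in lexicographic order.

step 1: merge (H,Z) at d=9, Q=-314; branch lengths H→11/2, Z→7/2; new cluster HZ
  updated: d(E,HZ)=23, d(HZ,L)=51/2, d(HZ,O)=39/2, d(HZ,V)=29, d(HZ,X)=17, d(HZ,Y)=34
step 2: merge (X,Y) at d=3, Q=-237; branch lengths X→-21/10, Y→51/10; new cluster XY
  updated: d(E,XY)=53/2, d(HZ,XY)=24, d(L,XY)=28, d(O,XY)=43/2, d(V,XY)=31/2
step 3: merge (E,O) at d=4, Q=-341/2; branch lengths E→-31/16, O→95/16; new cluster EO
  updated: d(EO,HZ)=77/4, d(EO,L)=22, d(EO,V)=18, d(EO,XY)=22
step 4: merge (V,XY) at d=31/2, Q=-265/2; branch lengths V→31/4, XY→31/4; new cluster VXY
  updated: d(EO,VXY)=49/4, d(HZ,VXY)=75/4, d(L,VXY)=79/4
step 5: merge (EO,VXY) at d=49/4, Q=-319/4; branch lengths EO→109/16, VXY→87/16; new cluster EOVXY
  updated: d(EOVXY,HZ)=103/8, d(EOVXY,L)=59/4
step 6: merge (EOVXY,HZ) at d=103/8, Q=-425/8; branch lengths EOVXY→17/16, HZ→189/16; new cluster EHOVXYZ
  updated: d(EHOVXYZ,L)=219/16
step 7: merge (EHOVXYZ,L) at d=219/16; branch lengths EHOVXYZ→219/32, L→219/32; new cluster EHLOVXYZ
final tree: ((((E:-31/16,O:95/16):109/16,(V:31/4,(X:-21/10,Y:51/10):31/4):87/16):17/16,(H:11/2,Z:7/2):189/16):219/32,L:219/32)
total length: 1125/16

EO,VXY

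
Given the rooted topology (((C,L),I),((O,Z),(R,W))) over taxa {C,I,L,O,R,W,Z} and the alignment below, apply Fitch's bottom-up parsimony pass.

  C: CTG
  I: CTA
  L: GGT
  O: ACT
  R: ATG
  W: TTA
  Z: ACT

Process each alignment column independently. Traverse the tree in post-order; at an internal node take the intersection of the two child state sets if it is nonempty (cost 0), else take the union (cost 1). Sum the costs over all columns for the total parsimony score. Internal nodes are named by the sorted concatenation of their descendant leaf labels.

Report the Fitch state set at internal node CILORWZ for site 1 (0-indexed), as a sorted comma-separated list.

T

CL@0: {C} ∪ {G} = {C,G} (union, +1)
CIL@0: {C,G} ∩ {C} = {C} (intersection, +0)
OZ@0: {A} ∩ {A} = {A} (intersection, +0)
RW@0: {A} ∪ {T} = {A,T} (union, +1)
ORWZ@0: {A} ∩ {A,T} = {A} (intersection, +0)
CILORWZ@0: {C} ∪ {A} = {A,C} (union, +1)
CL@1: {T} ∪ {G} = {G,T} (union, +1)
CIL@1: {G,T} ∩ {T} = {T} (intersection, +0)
OZ@1: {C} ∩ {C} = {C} (intersection, +0)
RW@1: {T} ∩ {T} = {T} (intersection, +0)
ORWZ@1: {C} ∪ {T} = {C,T} (union, +1)
CILORWZ@1: {T} ∩ {C,T} = {T} (intersection, +0)
CL@2: {G} ∪ {T} = {G,T} (union, +1)
CIL@2: {G,T} ∪ {A} = {A,G,T} (union, +1)
OZ@2: {T} ∩ {T} = {T} (intersection, +0)
RW@2: {G} ∪ {A} = {A,G} (union, +1)
ORWZ@2: {T} ∪ {A,G} = {A,G,T} (union, +1)
CILORWZ@2: {A,G,T} ∩ {A,G,T} = {A,G,T} (intersection, +0)
per-site changes: [3, 2, 4]; total = 9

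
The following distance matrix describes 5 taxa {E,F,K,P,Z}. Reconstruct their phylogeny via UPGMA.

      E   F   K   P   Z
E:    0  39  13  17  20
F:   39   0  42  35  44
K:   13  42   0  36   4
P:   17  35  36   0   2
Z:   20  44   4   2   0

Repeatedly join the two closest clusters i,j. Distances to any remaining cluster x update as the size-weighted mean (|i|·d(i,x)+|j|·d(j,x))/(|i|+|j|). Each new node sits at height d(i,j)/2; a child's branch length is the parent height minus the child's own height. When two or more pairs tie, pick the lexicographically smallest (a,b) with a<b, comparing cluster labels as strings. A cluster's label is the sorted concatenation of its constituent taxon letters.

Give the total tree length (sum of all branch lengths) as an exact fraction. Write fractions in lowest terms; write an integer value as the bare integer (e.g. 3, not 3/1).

1. join P+Z (d=2) ⇒ PZ; edges |P|=1, |Z|=1
  updated: d(E,PZ)=37/2, d(F,PZ)=79/2, d(K,PZ)=20
2. join E+K (d=13) ⇒ EK; edges |E|=13/2, |K|=13/2
  updated: d(EK,F)=81/2, d(EK,PZ)=77/4
3. join EK+PZ (d=77/4) ⇒ EKPZ; edges |EK|=25/8, |PZ|=69/8
  updated: d(EKPZ,F)=40
4. join EKPZ+F (d=40) ⇒ EFKPZ; edges |EKPZ|=83/8, |F|=20
final tree: (((E:13/2,K:13/2):25/8,(P:1,Z:1):69/8):83/8,F:20)
total length: 457/8

457/8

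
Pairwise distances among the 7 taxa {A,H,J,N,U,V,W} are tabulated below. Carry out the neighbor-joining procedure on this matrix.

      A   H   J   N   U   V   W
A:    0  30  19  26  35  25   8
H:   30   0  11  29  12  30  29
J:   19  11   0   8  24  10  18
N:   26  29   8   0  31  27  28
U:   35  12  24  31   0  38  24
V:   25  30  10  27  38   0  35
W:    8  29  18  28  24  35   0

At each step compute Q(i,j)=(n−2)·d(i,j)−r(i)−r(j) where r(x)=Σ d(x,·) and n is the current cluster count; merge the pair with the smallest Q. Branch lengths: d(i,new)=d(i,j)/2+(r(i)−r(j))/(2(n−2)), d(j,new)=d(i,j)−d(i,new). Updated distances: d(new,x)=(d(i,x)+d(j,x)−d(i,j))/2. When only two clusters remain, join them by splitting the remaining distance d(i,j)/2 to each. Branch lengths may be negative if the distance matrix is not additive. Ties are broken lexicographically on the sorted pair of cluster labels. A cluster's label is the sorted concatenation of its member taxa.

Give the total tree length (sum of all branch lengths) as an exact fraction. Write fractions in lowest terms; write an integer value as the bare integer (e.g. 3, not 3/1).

1. join A+W (d=8, Q=-245) ⇒ AW; edges |A|=41/10, |W|=39/10
  updated: d(AW,H)=51/2, d(AW,J)=29/2, d(AW,N)=23, d(AW,U)=51/2, d(AW,V)=26
2. join H+U (d=12, Q=-190) ⇒ HU; edges |H|=25/8, |U|=71/8
  updated: d(AW,HU)=39/2, d(HU,J)=23/2, d(HU,N)=24, d(HU,V)=28
3. join AW+HU (d=39/2, Q=-215/2) ⇒ AHUW; edges |AW|=39/4, |HU|=39/4
  updated: d(AHUW,J)=13/4, d(AHUW,N)=55/4, d(AHUW,V)=69/4
4. join AHUW+N (d=55/4, Q=-111/2) ⇒ AHNUW; edges |AHUW|=13/4, |N|=21/2
  updated: d(AHNUW,J)=-5/4, d(AHNUW,V)=61/4
5. join AHNUW+J (d=-5/4, Q=-24) ⇒ AHJNUW; edges |AHNUW|=2, |J|=-13/4
  updated: d(AHJNUW,V)=53/4
6. join AHJNUW+V (d=53/4) ⇒ AHJNUVW; edges |AHJNUW|=53/8, |V|=53/8
final tree: (((((A:41/10,W:39/10):39/4,(H:25/8,U:71/8):39/4):13/4,N:21/2):2,J:-13/4):53/8,V:53/8)
total length: 261/4

261/4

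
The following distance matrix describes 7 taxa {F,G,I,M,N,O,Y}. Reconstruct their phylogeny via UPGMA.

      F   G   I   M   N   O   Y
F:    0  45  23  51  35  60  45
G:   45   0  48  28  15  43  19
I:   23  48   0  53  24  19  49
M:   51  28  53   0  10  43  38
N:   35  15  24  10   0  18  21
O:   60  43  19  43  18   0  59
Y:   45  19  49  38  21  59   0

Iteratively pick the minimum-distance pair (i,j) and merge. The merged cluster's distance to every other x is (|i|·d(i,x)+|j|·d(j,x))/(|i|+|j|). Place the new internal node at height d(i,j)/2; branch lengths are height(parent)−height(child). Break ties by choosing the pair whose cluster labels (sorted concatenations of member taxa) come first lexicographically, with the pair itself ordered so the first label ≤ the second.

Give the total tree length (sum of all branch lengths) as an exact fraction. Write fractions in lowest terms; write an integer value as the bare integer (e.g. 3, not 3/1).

401/4

iteration 1: select M,N (d=10); attach at lengths (5, 5); label the merged cluster MN
  updated: d(F,MN)=43, d(G,MN)=43/2, d(I,MN)=77/2, d(MN,O)=61/2, d(MN,Y)=59/2
iteration 2: select G,Y (d=19); attach at lengths (19/2, 19/2); label the merged cluster GY
  updated: d(F,GY)=45, d(GY,I)=97/2, d(GY,MN)=51/2, d(GY,O)=51
iteration 3: select I,O (d=19); attach at lengths (19/2, 19/2); label the merged cluster IO
  updated: d(F,IO)=83/2, d(GY,IO)=199/4, d(IO,MN)=69/2
iteration 4: select GY,MN (d=51/2); attach at lengths (13/4, 31/4); label the merged cluster GMNY
  updated: d(F,GMNY)=44, d(GMNY,IO)=337/8
iteration 5: select F,IO (d=83/2); attach at lengths (83/4, 45/4); label the merged cluster FIO
  updated: d(FIO,GMNY)=171/4
iteration 6: select FIO,GMNY (d=171/4); attach at lengths (5/8, 69/8); label the merged cluster FGIMNOY
final tree: ((F:83/4,(I:19/2,O:19/2):45/4):5/8,((G:19/2,Y:19/2):13/4,(M:5,N:5):31/4):69/8)
total length: 401/4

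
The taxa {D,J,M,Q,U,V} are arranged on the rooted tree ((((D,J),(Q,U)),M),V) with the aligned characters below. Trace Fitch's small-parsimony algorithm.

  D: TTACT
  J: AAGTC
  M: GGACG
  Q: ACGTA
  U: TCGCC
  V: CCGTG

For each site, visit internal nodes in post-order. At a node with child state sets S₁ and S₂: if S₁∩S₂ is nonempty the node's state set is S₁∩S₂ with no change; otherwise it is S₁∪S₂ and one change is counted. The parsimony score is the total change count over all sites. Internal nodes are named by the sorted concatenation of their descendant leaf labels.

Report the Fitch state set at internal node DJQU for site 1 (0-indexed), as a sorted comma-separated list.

DJ@0: {T} ∪ {A} = {A,T} (union, +1)
QU@0: {A} ∪ {T} = {A,T} (union, +1)
DJQU@0: {A,T} ∩ {A,T} = {A,T} (intersection, +0)
DJMQU@0: {A,T} ∪ {G} = {A,G,T} (union, +1)
DJMQUV@0: {A,G,T} ∪ {C} = {A,C,G,T} (union, +1)
DJ@1: {T} ∪ {A} = {A,T} (union, +1)
QU@1: {C} ∩ {C} = {C} (intersection, +0)
DJQU@1: {A,T} ∪ {C} = {A,C,T} (union, +1)
DJMQU@1: {A,C,T} ∪ {G} = {A,C,G,T} (union, +1)
DJMQUV@1: {A,C,G,T} ∩ {C} = {C} (intersection, +0)
DJ@2: {A} ∪ {G} = {A,G} (union, +1)
QU@2: {G} ∩ {G} = {G} (intersection, +0)
DJQU@2: {A,G} ∩ {G} = {G} (intersection, +0)
DJMQU@2: {G} ∪ {A} = {A,G} (union, +1)
DJMQUV@2: {A,G} ∩ {G} = {G} (intersection, +0)
DJ@3: {C} ∪ {T} = {C,T} (union, +1)
QU@3: {T} ∪ {C} = {C,T} (union, +1)
DJQU@3: {C,T} ∩ {C,T} = {C,T} (intersection, +0)
DJMQU@3: {C,T} ∩ {C} = {C} (intersection, +0)
DJMQUV@3: {C} ∪ {T} = {C,T} (union, +1)
DJ@4: {T} ∪ {C} = {C,T} (union, +1)
QU@4: {A} ∪ {C} = {A,C} (union, +1)
DJQU@4: {C,T} ∩ {A,C} = {C} (intersection, +0)
DJMQU@4: {C} ∪ {G} = {C,G} (union, +1)
DJMQUV@4: {C,G} ∩ {G} = {G} (intersection, +0)
per-site changes: [4, 3, 2, 3, 3]; total = 15

A,C,T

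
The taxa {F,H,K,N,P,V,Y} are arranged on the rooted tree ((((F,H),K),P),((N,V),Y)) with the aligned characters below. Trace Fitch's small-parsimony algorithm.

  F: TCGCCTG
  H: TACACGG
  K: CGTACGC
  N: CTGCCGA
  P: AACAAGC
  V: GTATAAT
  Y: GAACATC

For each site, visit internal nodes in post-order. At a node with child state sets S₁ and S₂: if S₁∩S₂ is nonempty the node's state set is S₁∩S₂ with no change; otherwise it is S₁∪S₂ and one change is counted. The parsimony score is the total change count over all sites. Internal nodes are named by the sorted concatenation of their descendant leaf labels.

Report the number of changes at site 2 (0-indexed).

FH@0: {T} ∩ {T} = {T} (intersection, +0)
FHK@0: {T} ∪ {C} = {C,T} (union, +1)
FHKP@0: {C,T} ∪ {A} = {A,C,T} (union, +1)
NV@0: {C} ∪ {G} = {C,G} (union, +1)
NVY@0: {C,G} ∩ {G} = {G} (intersection, +0)
FHKNPVY@0: {A,C,T} ∪ {G} = {A,C,G,T} (union, +1)
FH@1: {C} ∪ {A} = {A,C} (union, +1)
FHK@1: {A,C} ∪ {G} = {A,C,G} (union, +1)
FHKP@1: {A,C,G} ∩ {A} = {A} (intersection, +0)
NV@1: {T} ∩ {T} = {T} (intersection, +0)
NVY@1: {T} ∪ {A} = {A,T} (union, +1)
FHKNPVY@1: {A} ∩ {A,T} = {A} (intersection, +0)
FH@2: {G} ∪ {C} = {C,G} (union, +1)
FHK@2: {C,G} ∪ {T} = {C,G,T} (union, +1)
FHKP@2: {C,G,T} ∩ {C} = {C} (intersection, +0)
NV@2: {G} ∪ {A} = {A,G} (union, +1)
NVY@2: {A,G} ∩ {A} = {A} (intersection, +0)
FHKNPVY@2: {C} ∪ {A} = {A,C} (union, +1)
FH@3: {C} ∪ {A} = {A,C} (union, +1)
FHK@3: {A,C} ∩ {A} = {A} (intersection, +0)
FHKP@3: {A} ∩ {A} = {A} (intersection, +0)
NV@3: {C} ∪ {T} = {C,T} (union, +1)
NVY@3: {C,T} ∩ {C} = {C} (intersection, +0)
FHKNPVY@3: {A} ∪ {C} = {A,C} (union, +1)
FH@4: {C} ∩ {C} = {C} (intersection, +0)
FHK@4: {C} ∩ {C} = {C} (intersection, +0)
FHKP@4: {C} ∪ {A} = {A,C} (union, +1)
NV@4: {C} ∪ {A} = {A,C} (union, +1)
NVY@4: {A,C} ∩ {A} = {A} (intersection, +0)
FHKNPVY@4: {A,C} ∩ {A} = {A} (intersection, +0)
FH@5: {T} ∪ {G} = {G,T} (union, +1)
FHK@5: {G,T} ∩ {G} = {G} (intersection, +0)
FHKP@5: {G} ∩ {G} = {G} (intersection, +0)
NV@5: {G} ∪ {A} = {A,G} (union, +1)
NVY@5: {A,G} ∪ {T} = {A,G,T} (union, +1)
FHKNPVY@5: {G} ∩ {A,G,T} = {G} (intersection, +0)
FH@6: {G} ∩ {G} = {G} (intersection, +0)
FHK@6: {G} ∪ {C} = {C,G} (union, +1)
FHKP@6: {C,G} ∩ {C} = {C} (intersection, +0)
NV@6: {A} ∪ {T} = {A,T} (union, +1)
NVY@6: {A,T} ∪ {C} = {A,C,T} (union, +1)
FHKNPVY@6: {C} ∩ {A,C,T} = {C} (intersection, +0)
per-site changes: [4, 3, 4, 3, 2, 3, 3]; total = 22

4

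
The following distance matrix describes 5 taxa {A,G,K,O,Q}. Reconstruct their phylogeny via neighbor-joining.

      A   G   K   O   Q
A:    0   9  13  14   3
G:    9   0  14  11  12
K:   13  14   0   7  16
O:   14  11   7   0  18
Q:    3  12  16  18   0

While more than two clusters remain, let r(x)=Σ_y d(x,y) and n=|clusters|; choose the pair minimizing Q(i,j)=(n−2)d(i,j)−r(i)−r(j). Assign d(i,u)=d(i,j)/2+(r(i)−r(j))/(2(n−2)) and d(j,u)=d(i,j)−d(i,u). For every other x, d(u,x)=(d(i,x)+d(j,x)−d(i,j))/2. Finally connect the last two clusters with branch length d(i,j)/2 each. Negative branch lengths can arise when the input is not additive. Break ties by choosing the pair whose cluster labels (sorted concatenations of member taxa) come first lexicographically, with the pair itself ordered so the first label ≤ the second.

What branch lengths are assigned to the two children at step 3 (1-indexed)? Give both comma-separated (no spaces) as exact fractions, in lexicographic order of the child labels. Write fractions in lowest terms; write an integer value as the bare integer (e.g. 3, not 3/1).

41/8,31/8

1. join A+Q (d=3, Q=-79) ⇒ AQ; edges |A|=-1/6, |Q|=19/6
  updated: d(AQ,G)=9, d(AQ,K)=13, d(AQ,O)=29/2
2. join AQ+G (d=9, Q=-105/2) ⇒ AGQ; edges |AQ|=41/8, |G|=31/8
  updated: d(AGQ,K)=9, d(AGQ,O)=33/4
3. join AGQ+K (d=9, Q=-97/4) ⇒ AGKQ; edges |AGQ|=41/8, |K|=31/8
  updated: d(AGKQ,O)=25/8
4. join AGKQ+O (d=25/8) ⇒ AGKOQ; edges |AGKQ|=25/16, |O|=25/16
final tree: ((((A:-1/6,Q:19/6):41/8,G:31/8):41/8,K:31/8):25/16,O:25/16)
total length: 193/8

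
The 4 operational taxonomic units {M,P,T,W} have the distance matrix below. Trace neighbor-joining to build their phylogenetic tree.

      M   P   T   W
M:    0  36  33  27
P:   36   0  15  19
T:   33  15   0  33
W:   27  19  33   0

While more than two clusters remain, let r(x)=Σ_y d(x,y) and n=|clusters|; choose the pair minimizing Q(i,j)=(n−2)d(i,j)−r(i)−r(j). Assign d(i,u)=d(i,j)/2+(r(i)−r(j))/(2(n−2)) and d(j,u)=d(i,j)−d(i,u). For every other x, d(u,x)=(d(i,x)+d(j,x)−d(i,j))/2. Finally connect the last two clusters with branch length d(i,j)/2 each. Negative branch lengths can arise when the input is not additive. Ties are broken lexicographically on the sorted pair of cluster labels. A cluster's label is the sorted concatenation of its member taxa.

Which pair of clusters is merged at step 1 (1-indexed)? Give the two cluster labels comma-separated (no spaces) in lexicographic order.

M,W

1. join M+W (d=27, Q=-121) ⇒ MW; edges |M|=71/4, |W|=37/4
  updated: d(MW,P)=14, d(MW,T)=39/2
2. join MW+P (d=14, Q=-97/2) ⇒ MPW; edges |MW|=37/4, |P|=19/4
  updated: d(MPW,T)=41/4
3. join MPW+T (d=41/4) ⇒ MPTW; edges |MPW|=41/8, |T|=41/8
final tree: (((M:71/4,W:37/4):37/4,P:19/4):41/8,T:41/8)
total length: 205/4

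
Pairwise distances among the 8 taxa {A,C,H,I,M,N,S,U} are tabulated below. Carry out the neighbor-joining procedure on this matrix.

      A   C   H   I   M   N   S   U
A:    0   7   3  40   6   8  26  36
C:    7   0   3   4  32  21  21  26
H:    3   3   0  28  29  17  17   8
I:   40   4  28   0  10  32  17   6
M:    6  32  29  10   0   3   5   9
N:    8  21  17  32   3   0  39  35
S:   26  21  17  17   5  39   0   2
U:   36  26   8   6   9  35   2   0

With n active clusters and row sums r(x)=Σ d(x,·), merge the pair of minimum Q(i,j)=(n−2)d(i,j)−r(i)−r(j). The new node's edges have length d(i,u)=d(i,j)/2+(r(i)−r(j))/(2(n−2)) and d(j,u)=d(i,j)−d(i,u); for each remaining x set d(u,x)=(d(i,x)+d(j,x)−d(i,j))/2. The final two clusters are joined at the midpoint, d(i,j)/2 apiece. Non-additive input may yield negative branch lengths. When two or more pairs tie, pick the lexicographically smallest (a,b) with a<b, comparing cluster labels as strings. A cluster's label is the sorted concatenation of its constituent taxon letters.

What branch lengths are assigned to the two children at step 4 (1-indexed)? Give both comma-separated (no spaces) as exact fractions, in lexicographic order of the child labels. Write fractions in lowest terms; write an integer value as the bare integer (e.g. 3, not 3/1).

13/8,31/8

1. join S+U (d=2, Q=-237) ⇒ SU; edges |S|=17/12, |U|=7/12
  updated: d(A,SU)=30, d(C,SU)=45/2, d(H,SU)=23/2, d(I,SU)=21/2, d(M,SU)=6, d(N,SU)=36
2. join C+I (d=4, Q=-194) ⇒ CI; edges |C|=-3/2, |I|=11/2
  updated: d(A,CI)=43/2, d(CI,H)=27/2, d(CI,M)=19, d(CI,N)=49/2, d(CI,SU)=29/2
3. join M+N (d=3, Q=-279/2) ⇒ MN; edges |M|=-27/16, |N|=75/16
  updated: d(A,MN)=11/2, d(CI,MN)=81/4, d(H,MN)=43/2, d(MN,SU)=39/2
4. join A+MN (d=11/2, Q=-441/4) ⇒ AMN; edges |A|=13/8, |MN|=31/8
  updated: d(AMN,CI)=145/8, d(AMN,H)=19/2, d(AMN,SU)=22
5. join AMN+H (d=19/2, Q=-521/8) ⇒ AHMN; edges |AMN|=273/32, |H|=31/32
  updated: d(AHMN,CI)=177/16, d(AHMN,SU)=12
6. join AHMN+CI (d=177/16, Q=-601/16) ⇒ ACHIMN; edges |AHMN|=137/32, |CI|=217/32
  updated: d(ACHIMN,SU)=247/32
7. join ACHIMN+SU (d=247/32) ⇒ ACHIMNSU; edges |ACHIMN|=247/64, |SU|=247/64
final tree: ((((A:13/8,(M:-27/16,N:75/16):31/8):273/32,H:31/32):137/32,(C:-3/2,I:11/2):217/32):247/64,(S:17/12,U:7/12):247/64)
total length: 1369/32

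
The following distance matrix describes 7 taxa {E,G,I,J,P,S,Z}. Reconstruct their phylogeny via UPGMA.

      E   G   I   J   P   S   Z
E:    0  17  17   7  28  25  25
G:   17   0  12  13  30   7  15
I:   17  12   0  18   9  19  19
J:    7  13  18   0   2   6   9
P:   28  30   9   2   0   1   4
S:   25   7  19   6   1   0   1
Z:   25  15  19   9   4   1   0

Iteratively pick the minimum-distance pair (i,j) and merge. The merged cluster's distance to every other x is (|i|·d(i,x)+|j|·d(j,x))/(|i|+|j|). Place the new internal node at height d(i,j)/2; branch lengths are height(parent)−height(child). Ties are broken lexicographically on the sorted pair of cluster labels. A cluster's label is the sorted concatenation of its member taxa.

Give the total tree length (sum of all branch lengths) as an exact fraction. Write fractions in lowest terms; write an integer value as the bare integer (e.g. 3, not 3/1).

925/24

step 1: merge (P,S) at d=1; branch lengths P→1/2, S→1/2; new cluster PS
  updated: d(E,PS)=53/2, d(G,PS)=37/2, d(I,PS)=14, d(J,PS)=4, d(PS,Z)=5/2
step 2: merge (PS,Z) at d=5/2; branch lengths PS→3/4, Z→5/4; new cluster PSZ
  updated: d(E,PSZ)=26, d(G,PSZ)=52/3, d(I,PSZ)=47/3, d(J,PSZ)=17/3
step 3: merge (J,PSZ) at d=17/3; branch lengths J→17/6, PSZ→19/12; new cluster JPSZ
  updated: d(E,JPSZ)=85/4, d(G,JPSZ)=65/4, d(I,JPSZ)=65/4
step 4: merge (G,I) at d=12; branch lengths G→6, I→6; new cluster GI
  updated: d(E,GI)=17, d(GI,JPSZ)=65/4
step 5: merge (GI,JPSZ) at d=65/4; branch lengths GI→17/8, JPSZ→127/24; new cluster GIJPSZ
  updated: d(E,GIJPSZ)=119/6
step 6: merge (E,GIJPSZ) at d=119/6; branch lengths E→119/12, GIJPSZ→43/24; new cluster EGIJPSZ
final tree: (E:119/12,((G:6,I:6):17/8,(J:17/6,((P:1/2,S:1/2):3/4,Z:5/4):19/12):127/24):43/24)
total length: 925/24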